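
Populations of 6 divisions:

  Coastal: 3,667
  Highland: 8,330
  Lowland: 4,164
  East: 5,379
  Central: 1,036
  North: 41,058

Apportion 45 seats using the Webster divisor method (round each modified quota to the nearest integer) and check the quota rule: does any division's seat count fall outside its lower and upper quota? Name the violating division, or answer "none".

North

Standard quotas: Coastal 2.593, Highland 5.891, Lowland 2.945, East 3.804, Central 0.733, North 29.035.
Webster allocation: Coastal 3, Highland 6, Lowland 3, East 4, Central 1, North 28.
North has quota 29.035 (lower 29, upper 30) but receives 28 — outside the quota interval.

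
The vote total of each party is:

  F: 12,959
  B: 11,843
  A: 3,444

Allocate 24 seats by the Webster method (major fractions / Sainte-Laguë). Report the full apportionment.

F=11, B=10, A=3

Standard divisor 28246/24 ≈ 1176.917; standard quotas: F 11.011, B 10.063, A 2.926.
Rounding to the nearest integer gives F 11, B 10, A 3 — total 24, matching the house size, so no adjustment is needed.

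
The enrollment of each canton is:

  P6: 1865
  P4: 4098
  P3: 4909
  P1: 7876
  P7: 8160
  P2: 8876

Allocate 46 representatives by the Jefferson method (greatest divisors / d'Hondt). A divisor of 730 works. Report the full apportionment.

With modified divisor 730: modified quotas P6 2.555, P4 5.614, P3 6.725, P1 10.789, P7 11.178, P2 12.159.
Rounding down: P6 2, P4 5, P3 6, P1 10, P7 11, P2 12 (total 46).

P6 2, P4 5, P3 6, P1 10, P7 11, P2 12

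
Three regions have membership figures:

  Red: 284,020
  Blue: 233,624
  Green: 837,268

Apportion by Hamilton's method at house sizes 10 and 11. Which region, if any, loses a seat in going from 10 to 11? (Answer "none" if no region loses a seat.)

At 10 seats: Red 2, Blue 2, Green 6.
At 11 seats: Red 2, Blue 2, Green 7.
No region's allocation decreased.

none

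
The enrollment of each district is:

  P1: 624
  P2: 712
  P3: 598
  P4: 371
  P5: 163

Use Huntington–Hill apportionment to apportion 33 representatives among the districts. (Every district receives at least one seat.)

P1: 8, P2: 10, P3: 8, P4: 5, P5: 2

With divisor 74: modified quotas P1 8.432, P2 9.622, P3 8.081, P4 5.014, P5 2.203.
Geometric-mean thresholds: P1 √(8·9)=8.485, P2 √(9·10)=9.487, P3 √(8·9)=8.485, P4 √(5·6)=5.477, P5 √(2·3)=2.449.
Each quota rounded against its threshold gives P1 8, P2 10, P3 8, P4 5, P5 2 (total 33).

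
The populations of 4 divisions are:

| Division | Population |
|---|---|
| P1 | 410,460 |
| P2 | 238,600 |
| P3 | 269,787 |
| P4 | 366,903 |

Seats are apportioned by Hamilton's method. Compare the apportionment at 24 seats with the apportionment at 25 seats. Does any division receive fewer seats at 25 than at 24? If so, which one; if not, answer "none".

At 24 seats: P1 8, P2 4, P3 5, P4 7.
At 25 seats: P1 8, P2 5, P3 5, P4 7.
No division's allocation decreased.

none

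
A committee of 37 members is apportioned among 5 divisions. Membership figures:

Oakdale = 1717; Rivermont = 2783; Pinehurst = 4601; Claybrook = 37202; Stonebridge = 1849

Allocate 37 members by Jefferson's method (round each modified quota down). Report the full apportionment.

Oakdale 1; Rivermont 2; Pinehurst 3; Claybrook 30; Stonebridge 1

Standard divisor 48152/37 ≈ 1301.405; standard quotas: Oakdale 1.319, Rivermont 2.138, Pinehurst 3.535, Claybrook 28.586, Stonebridge 1.421.
Rounding down gives 1, 2, 3, 28, 1 = 35 seats, so the divisor must be adjusted.
With modified divisor 1220: modified quotas Oakdale 1.407, Rivermont 2.281, Pinehurst 3.771, Claybrook 30.493, Stonebridge 1.516.
Rounding down: Oakdale 1, Rivermont 2, Pinehurst 3, Claybrook 30, Stonebridge 1 (total 37).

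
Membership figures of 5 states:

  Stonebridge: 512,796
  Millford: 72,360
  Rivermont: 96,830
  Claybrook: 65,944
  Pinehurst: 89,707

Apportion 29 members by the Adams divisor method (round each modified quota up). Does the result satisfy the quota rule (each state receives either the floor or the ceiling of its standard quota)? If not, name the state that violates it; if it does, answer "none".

Standard quotas: Stonebridge 17.754, Millford 2.505, Rivermont 3.352, Claybrook 2.283, Pinehurst 3.106.
Adams allocation: Stonebridge 16, Millford 3, Rivermont 4, Claybrook 3, Pinehurst 3.
Stonebridge has quota 17.754 (lower 17, upper 18) but receives 16 — outside the quota interval.

Stonebridge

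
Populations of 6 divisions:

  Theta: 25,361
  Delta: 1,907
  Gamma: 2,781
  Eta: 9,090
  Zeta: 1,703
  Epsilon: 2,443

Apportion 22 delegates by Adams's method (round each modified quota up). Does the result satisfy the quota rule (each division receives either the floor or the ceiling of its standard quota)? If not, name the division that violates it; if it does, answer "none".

none

Standard quotas: Theta 12.890, Delta 0.969, Gamma 1.413, Eta 4.620, Zeta 0.866, Epsilon 1.242.
Adams allocation: Theta 12, Delta 1, Gamma 2, Eta 4, Zeta 1, Epsilon 2.
Every allocation lies between the lower and upper quota.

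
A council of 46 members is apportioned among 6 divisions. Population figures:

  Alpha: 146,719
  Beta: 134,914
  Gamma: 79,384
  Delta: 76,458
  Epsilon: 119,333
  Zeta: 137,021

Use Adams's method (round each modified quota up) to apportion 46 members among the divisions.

Standard divisor 693829/46 ≈ 15083.239; standard quotas: Alpha 9.727, Beta 8.945, Gamma 5.263, Delta 5.069, Epsilon 7.912, Zeta 9.084.
Rounding up gives 10, 9, 6, 6, 8, 10 = 49 seats, so the divisor must be adjusted.
With modified divisor 16100: modified quotas Alpha 9.113, Beta 8.380, Gamma 4.931, Delta 4.749, Epsilon 7.412, Zeta 8.511.
Rounding up: Alpha 10, Beta 9, Gamma 5, Delta 5, Epsilon 8, Zeta 9 (total 46).

Alpha: 10; Beta: 9; Gamma: 5; Delta: 5; Epsilon: 8; Zeta: 9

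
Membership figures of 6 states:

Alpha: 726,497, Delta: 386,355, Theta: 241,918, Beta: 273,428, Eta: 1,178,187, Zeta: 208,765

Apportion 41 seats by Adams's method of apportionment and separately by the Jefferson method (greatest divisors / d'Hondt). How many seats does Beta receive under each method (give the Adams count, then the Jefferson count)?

Adams: Alpha 10, Delta 5, Theta 4, Beta 4, Eta 15, Zeta 3.
Jefferson: Alpha 10, Delta 5, Theta 3, Beta 3, Eta 17, Zeta 3.
Beta gets 4 under Adams and 3 under Jefferson.

4 and 3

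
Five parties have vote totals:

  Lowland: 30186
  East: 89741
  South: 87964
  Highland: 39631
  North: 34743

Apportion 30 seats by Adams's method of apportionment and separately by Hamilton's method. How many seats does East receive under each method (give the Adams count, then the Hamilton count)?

9 and 10

Adams: Lowland 4, East 9, South 9, Highland 4, North 4.
Hamilton: Lowland 3, East 10, South 9, Highland 4, North 4.
East gets 9 under Adams and 10 under Hamilton.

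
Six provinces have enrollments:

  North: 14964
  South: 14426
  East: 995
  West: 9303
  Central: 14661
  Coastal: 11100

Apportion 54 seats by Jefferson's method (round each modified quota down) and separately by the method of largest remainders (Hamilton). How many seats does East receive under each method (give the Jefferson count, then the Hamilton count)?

Jefferson: North 13, South 12, East 0, West 8, Central 12, Coastal 9.
Hamilton: North 12, South 12, East 1, West 8, Central 12, Coastal 9.
East gets 0 under Jefferson and 1 under Hamilton.

0 and 1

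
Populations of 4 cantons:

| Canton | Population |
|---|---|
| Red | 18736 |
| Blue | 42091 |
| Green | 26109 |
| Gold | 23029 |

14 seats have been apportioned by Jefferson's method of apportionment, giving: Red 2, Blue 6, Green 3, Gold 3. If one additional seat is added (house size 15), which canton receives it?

Green

Priority for the next seat is population ÷ (current seats + 1).
Priorities: Red 6245.333, Blue 6013.000, Green 6527.250, Gold 5757.250.
Highest priority: Green.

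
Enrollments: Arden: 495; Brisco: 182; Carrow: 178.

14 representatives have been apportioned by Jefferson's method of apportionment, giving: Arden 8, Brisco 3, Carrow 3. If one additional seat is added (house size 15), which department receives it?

Priority for the next seat is population ÷ (current seats + 1).
Priorities: Arden 55.000, Brisco 45.500, Carrow 44.500.
Highest priority: Arden.

Arden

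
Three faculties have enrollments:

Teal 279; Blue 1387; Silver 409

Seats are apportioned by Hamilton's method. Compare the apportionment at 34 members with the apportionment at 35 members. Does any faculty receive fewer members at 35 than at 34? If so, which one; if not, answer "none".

At 34 seats: Teal 4, Blue 23, Silver 7.
At 35 seats: Teal 5, Blue 23, Silver 7.
No faculty's allocation decreased.

none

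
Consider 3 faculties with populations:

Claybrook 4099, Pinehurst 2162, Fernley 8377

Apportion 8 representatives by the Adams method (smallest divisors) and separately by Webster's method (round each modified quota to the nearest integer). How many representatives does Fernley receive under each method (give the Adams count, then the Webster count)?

Adams: Claybrook 2, Pinehurst 2, Fernley 4.
Webster: Claybrook 2, Pinehurst 1, Fernley 5.
Fernley gets 4 under Adams and 5 under Webster.

4 and 5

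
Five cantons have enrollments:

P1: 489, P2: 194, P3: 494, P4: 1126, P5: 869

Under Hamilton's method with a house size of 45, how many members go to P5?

Standard divisor: 3172 ÷ 45 ≈ 70.489.
Standard quotas: P1 6.937, P2 2.752, P3 7.008, P4 15.974, P5 12.328.
Lower quotas: P1 6, P2 2, P3 7, P4 15, P5 12 (sum 42, leaving 3 seats).
Remainders in descending order: P4 0.974, P1 0.937, P2 0.752, P5 0.328, P3 0.008.
Largest remainders: P4, P1, P2 receive the extra seats.
P5 receives 12.

12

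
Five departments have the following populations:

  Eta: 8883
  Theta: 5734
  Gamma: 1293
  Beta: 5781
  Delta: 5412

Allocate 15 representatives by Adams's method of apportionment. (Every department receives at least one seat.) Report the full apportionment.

Standard divisor 27103/15 ≈ 1806.867; standard quotas: Eta 4.916, Theta 3.173, Gamma 0.716, Beta 3.199, Delta 2.995.
Rounding up gives 5, 4, 1, 4, 3 = 17 seats, so the divisor must be adjusted.
With modified divisor 2100: modified quotas Eta 4.230, Theta 2.730, Gamma 0.616, Beta 2.753, Delta 2.577.
Rounding up: Eta 5, Theta 3, Gamma 1, Beta 3, Delta 3 (total 15).

Eta: 5; Theta: 3; Gamma: 1; Beta: 3; Delta: 3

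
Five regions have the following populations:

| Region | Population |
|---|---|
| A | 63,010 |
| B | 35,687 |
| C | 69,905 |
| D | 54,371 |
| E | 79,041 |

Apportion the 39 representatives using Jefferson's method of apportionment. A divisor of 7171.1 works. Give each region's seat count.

A 8; B 4; C 9; D 7; E 11

With modified divisor 7171.1: modified quotas A 8.787, B 4.977, C 9.748, D 7.582, E 11.022.
Rounding down: A 8, B 4, C 9, D 7, E 11 (total 39).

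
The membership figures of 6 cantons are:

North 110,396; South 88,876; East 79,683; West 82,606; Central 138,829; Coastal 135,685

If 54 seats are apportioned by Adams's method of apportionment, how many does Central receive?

12

Standard divisor 636075/54 ≈ 11779.167; standard quotas: North 9.372, South 7.545, East 6.765, West 7.013, Central 11.786, Coastal 11.519.
Rounding up gives 10, 8, 7, 8, 12, 12 = 57 seats, so the divisor must be adjusted.
With modified divisor 12500: modified quotas North 8.832, South 7.110, East 6.375, West 6.608, Central 11.106, Coastal 10.855.
Rounding up: North 9, South 8, East 7, West 7, Central 12, Coastal 11 (total 54).
Central receives 12.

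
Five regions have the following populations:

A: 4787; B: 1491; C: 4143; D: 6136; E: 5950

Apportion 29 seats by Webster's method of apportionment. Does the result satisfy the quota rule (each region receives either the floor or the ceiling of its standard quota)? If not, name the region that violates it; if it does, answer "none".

none

Standard quotas: A 6.168, B 1.921, C 5.338, D 7.906, E 7.667.
Webster allocation: A 6, B 2, C 5, D 8, E 8.
Every allocation lies between the lower and upper quota.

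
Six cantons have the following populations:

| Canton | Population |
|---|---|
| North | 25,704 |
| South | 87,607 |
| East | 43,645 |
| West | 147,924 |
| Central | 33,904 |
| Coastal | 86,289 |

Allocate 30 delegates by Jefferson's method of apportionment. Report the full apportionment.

Standard divisor 425073/30 ≈ 14169.1; standard quotas: North 1.814, South 6.183, East 3.080, West 10.440, Central 2.393, Coastal 6.090.
Rounding down gives 1, 6, 3, 10, 2, 6 = 28 seats, so the divisor must be adjusted.
With modified divisor 12700: modified quotas North 2.024, South 6.898, East 3.437, West 11.648, Central 2.670, Coastal 6.794.
Rounding down: North 2, South 6, East 3, West 11, Central 2, Coastal 6 (total 30).

North 2, South 6, East 3, West 11, Central 2, Coastal 6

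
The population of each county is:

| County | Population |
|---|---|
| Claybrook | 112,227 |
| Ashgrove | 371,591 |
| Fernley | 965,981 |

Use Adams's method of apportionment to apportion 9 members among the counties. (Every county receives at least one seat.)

Standard divisor 1449799/9 ≈ 161088.778; standard quotas: Claybrook 0.697, Ashgrove 2.307, Fernley 5.997.
Rounding up gives 1, 3, 6 = 10 seats, so the divisor must be adjusted.
With modified divisor 189500: modified quotas Claybrook 0.592, Ashgrove 1.961, Fernley 5.098.
Rounding up: Claybrook 1, Ashgrove 2, Fernley 6 (total 9).

Claybrook 1; Ashgrove 2; Fernley 6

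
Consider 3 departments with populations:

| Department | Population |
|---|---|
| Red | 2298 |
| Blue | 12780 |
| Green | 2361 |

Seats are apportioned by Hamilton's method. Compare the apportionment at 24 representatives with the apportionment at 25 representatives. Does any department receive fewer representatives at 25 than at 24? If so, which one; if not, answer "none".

At 24 seats: Red 3, Blue 18, Green 3.
At 25 seats: Red 3, Blue 18, Green 4.
No department's allocation decreased.

none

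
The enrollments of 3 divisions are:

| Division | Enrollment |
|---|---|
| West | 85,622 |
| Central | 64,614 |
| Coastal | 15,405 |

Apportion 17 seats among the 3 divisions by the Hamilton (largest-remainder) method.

West 9, Central 7, Coastal 1

The standard divisor is 165641/17 ≈ 9743.588.
Standard quotas: West 8.7875, Central 6.6314, Coastal 1.5810.
Lower quotas: West 8, Central 6, Coastal 1 (sum 15, leaving 2 seats).
Remainders in descending order: West 0.7875, Central 0.6314, Coastal 0.5810.
Largest remainders: West, Central receive the extra seats.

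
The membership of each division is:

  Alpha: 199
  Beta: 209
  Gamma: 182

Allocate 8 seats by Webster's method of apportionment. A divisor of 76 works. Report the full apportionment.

With modified divisor 76: modified quotas Alpha 2.618, Beta 2.750, Gamma 2.395.
Rounding to the nearest integer: Alpha 3, Beta 3, Gamma 2 (total 8).

Alpha 3; Beta 3; Gamma 2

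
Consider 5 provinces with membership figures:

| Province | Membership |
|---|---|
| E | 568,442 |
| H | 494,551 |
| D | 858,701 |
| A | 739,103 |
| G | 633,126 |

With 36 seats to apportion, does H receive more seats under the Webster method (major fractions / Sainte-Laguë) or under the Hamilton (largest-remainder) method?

Webster: E 6, H 5, D 10, A 8, G 7.
Hamilton: E 6, H 6, D 9, A 8, G 7.
H gets 5 under Webster and 6 under Hamilton.

Hamilton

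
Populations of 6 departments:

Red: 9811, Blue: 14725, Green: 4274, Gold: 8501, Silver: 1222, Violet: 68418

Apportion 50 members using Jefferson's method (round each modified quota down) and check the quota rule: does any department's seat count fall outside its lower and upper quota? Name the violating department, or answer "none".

Standard quotas: Red 4.587, Blue 6.884, Green 1.998, Gold 3.974, Silver 0.571, Violet 31.986.
Jefferson allocation: Red 4, Blue 7, Green 2, Gold 4, Silver 0, Violet 33.
Violet has quota 31.986 (lower 31, upper 32) but receives 33 — outside the quota interval.

Violet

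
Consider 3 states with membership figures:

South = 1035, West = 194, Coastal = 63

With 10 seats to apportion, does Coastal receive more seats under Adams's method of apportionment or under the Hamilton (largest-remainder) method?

Adams

Adams: South 7, West 2, Coastal 1.
Hamilton: South 8, West 2, Coastal 0.
Coastal gets 1 under Adams and 0 under Hamilton.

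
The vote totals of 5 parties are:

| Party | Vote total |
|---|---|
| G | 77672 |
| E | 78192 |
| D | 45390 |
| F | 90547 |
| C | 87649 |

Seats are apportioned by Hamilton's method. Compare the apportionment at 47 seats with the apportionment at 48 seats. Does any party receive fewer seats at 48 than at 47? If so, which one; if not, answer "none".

At 47 seats: G 9, E 10, D 6, F 11, C 11.
At 48 seats: G 10, E 10, D 6, F 11, C 11.
No party's allocation decreased.

none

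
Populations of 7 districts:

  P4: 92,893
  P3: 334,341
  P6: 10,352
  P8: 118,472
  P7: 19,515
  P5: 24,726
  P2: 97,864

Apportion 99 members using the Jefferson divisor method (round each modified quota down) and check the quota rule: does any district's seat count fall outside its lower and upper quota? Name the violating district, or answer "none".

Standard quotas: P4 13.172, P3 47.410, P6 1.468, P8 16.799, P7 2.767, P5 3.506, P2 13.877.
Jefferson allocation: P4 13, P3 49, P6 1, P8 17, P7 2, P5 3, P2 14.
P3 has quota 47.410 (lower 47, upper 48) but receives 49 — outside the quota interval.

P3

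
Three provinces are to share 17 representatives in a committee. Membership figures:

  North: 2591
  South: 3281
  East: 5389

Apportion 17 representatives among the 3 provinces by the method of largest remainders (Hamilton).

Total 11261; standard divisor 11261/17 ≈ 662.412.
Standard quotas: North 3.9115, South 4.9531, East 8.1354.
Lower quotas: North 3, South 4, East 8 (sum 15, leaving 2 seats).
Remainders in descending order: South 0.9531, North 0.9115, East 0.1354.
The surplus seats go to South, North.

North: 4, South: 5, East: 8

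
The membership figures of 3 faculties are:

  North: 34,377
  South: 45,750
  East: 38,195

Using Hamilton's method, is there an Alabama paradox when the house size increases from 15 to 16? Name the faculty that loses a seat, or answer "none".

At 15 seats: North 4, South 6, East 5.
At 16 seats: North 5, South 6, East 5.
No faculty's allocation decreased.

none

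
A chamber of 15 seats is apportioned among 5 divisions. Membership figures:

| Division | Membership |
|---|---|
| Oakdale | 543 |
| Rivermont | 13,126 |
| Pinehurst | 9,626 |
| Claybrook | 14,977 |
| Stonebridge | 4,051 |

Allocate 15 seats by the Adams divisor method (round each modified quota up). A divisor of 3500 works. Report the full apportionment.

Oakdale 1, Rivermont 4, Pinehurst 3, Claybrook 5, Stonebridge 2

With modified divisor 3500: modified quotas Oakdale 0.155, Rivermont 3.750, Pinehurst 2.750, Claybrook 4.279, Stonebridge 1.157.
Rounding up: Oakdale 1, Rivermont 4, Pinehurst 3, Claybrook 5, Stonebridge 2 (total 15).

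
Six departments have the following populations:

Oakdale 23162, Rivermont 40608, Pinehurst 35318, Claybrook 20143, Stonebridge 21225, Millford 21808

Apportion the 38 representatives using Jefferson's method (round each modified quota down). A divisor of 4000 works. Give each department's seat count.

With modified divisor 4000: modified quotas Oakdale 5.790, Rivermont 10.152, Pinehurst 8.829, Claybrook 5.036, Stonebridge 5.306, Millford 5.452.
Rounding down: Oakdale 5, Rivermont 10, Pinehurst 8, Claybrook 5, Stonebridge 5, Millford 5 (total 38).

Oakdale: 5, Rivermont: 10, Pinehurst: 8, Claybrook: 5, Stonebridge: 5, Millford: 5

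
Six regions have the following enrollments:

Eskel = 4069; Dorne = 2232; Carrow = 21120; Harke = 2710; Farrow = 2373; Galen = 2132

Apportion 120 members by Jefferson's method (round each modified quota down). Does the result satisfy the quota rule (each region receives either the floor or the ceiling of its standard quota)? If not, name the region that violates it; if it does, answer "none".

Standard quotas: Eskel 14.097, Dorne 7.733, Carrow 73.172, Harke 9.389, Farrow 8.222, Galen 7.387.
Jefferson allocation: Eskel 14, Dorne 7, Carrow 75, Harke 9, Farrow 8, Galen 7.
Carrow has quota 73.172 (lower 73, upper 74) but receives 75 — outside the quota interval.

Carrow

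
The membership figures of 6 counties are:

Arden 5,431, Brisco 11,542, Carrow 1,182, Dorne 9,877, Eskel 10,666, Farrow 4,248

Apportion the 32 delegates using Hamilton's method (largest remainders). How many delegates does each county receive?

Arden=4; Brisco=9; Carrow=1; Dorne=7; Eskel=8; Farrow=3

Total 42946; standard divisor 42946/32 ≈ 1342.062.
Standard quotas: Arden 4.0468, Brisco 8.6002, Carrow 0.8807, Dorne 7.3596, Eskel 7.9475, Farrow 3.1653.
Lower quotas: Arden 4, Brisco 8, Carrow 0, Dorne 7, Eskel 7, Farrow 3 (sum 29, leaving 3 seats).
Remainders in descending order: Eskel 0.9475, Carrow 0.8807, Brisco 0.6002, Dorne 0.3596, Farrow 0.1653, Arden 0.0468.
The surplus seats go to Eskel, Carrow, Brisco.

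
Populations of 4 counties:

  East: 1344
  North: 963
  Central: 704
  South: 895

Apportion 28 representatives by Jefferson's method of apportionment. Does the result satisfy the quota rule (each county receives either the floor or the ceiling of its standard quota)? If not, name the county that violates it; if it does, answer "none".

Standard quotas: East 9.634, North 6.903, Central 5.047, South 6.416.
Jefferson allocation: East 10, North 7, Central 5, South 6.
Every allocation lies between the lower and upper quota.

none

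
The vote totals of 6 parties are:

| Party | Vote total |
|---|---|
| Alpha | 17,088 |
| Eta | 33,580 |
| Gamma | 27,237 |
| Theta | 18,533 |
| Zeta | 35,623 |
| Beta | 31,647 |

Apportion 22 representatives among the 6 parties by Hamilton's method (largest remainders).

Total 163708; standard divisor 163708/22 ≈ 7441.273.
Standard quotas: Alpha 2.2964, Eta 4.5127, Gamma 3.6603, Theta 2.4906, Zeta 4.7872, Beta 4.2529.
Lower quotas: Alpha 2, Eta 4, Gamma 3, Theta 2, Zeta 4, Beta 4 (sum 19, leaving 3 seats).
Remainders in descending order: Zeta 0.7872, Gamma 0.6603, Eta 0.5127, Theta 0.4906, Alpha 0.2964, Beta 0.2529.
The surplus seats go to Zeta, Gamma, Eta.

Alpha 2; Eta 5; Gamma 4; Theta 2; Zeta 5; Beta 4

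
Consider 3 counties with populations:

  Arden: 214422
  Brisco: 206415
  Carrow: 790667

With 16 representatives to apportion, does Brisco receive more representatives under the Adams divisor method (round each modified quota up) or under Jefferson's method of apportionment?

Adams

Adams: Arden 3, Brisco 3, Carrow 10.
Jefferson: Arden 3, Brisco 2, Carrow 11.
Brisco gets 3 under Adams and 2 under Jefferson.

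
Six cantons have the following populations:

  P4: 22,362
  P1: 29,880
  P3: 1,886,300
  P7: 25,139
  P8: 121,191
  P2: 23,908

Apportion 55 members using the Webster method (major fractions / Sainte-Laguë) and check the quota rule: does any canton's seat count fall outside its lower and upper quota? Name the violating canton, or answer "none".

P3

Standard quotas: P4 0.583, P1 0.779, P3 49.197, P7 0.656, P8 3.161, P2 0.624.
Webster allocation: P4 1, P1 1, P3 48, P7 1, P8 3, P2 1.
P3 has quota 49.197 (lower 49, upper 50) but receives 48 — outside the quota interval.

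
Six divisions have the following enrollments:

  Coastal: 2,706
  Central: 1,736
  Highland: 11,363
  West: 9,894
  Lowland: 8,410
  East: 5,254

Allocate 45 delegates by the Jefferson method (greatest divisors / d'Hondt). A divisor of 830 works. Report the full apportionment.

With modified divisor 830: modified quotas Coastal 3.260, Central 2.092, Highland 13.690, West 11.920, Lowland 10.133, East 6.330.
Rounding down: Coastal 3, Central 2, Highland 13, West 11, Lowland 10, East 6 (total 45).

Coastal=3, Central=2, Highland=13, West=11, Lowland=10, East=6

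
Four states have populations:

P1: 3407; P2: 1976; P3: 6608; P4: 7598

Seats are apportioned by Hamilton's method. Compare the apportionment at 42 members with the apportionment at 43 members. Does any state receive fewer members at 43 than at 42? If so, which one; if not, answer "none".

At 42 seats: P1 8, P2 4, P3 14, P4 16.
At 43 seats: P1 7, P2 4, P3 15, P4 17.
P1 drops from 8 to 7.

P1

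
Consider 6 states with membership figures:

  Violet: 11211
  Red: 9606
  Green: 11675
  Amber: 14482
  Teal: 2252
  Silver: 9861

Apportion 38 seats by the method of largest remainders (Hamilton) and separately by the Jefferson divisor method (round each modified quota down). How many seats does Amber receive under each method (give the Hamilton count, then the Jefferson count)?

Hamilton: Violet 7, Red 6, Green 8, Amber 9, Teal 2, Silver 6.
Jefferson: Violet 7, Red 6, Green 8, Amber 10, Teal 1, Silver 6.
Amber gets 9 under Hamilton and 10 under Jefferson.

9 and 10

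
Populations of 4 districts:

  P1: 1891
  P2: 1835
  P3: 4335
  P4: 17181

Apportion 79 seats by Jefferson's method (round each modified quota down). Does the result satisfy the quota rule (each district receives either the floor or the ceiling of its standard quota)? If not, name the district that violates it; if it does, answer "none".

P4

Standard quotas: P1 5.918, P2 5.743, P3 13.567, P4 53.771.
Jefferson allocation: P1 6, P2 5, P3 13, P4 55.
P4 has quota 53.771 (lower 53, upper 54) but receives 55 — outside the quota interval.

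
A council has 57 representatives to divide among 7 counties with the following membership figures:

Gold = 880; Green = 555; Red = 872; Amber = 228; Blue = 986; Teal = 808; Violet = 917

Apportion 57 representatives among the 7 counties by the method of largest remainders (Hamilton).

Gold: 10, Green: 6, Red: 9, Amber: 2, Blue: 11, Teal: 9, Violet: 10

The standard divisor is 5246/57 ≈ 92.035.
Standard quotas: Gold 9.562, Green 6.030, Red 9.475, Amber 2.477, Blue 10.713, Teal 8.779, Violet 9.964.
Lower quotas: Gold 9, Green 6, Red 9, Amber 2, Blue 10, Teal 8, Violet 9 (sum 53, leaving 4 seats).
Remainders in descending order: Violet 0.964, Teal 0.779, Blue 0.713, Gold 0.562, Amber 0.477, Red 0.475, Green 0.030.
The surplus seats go to Violet, Teal, Blue, Gold.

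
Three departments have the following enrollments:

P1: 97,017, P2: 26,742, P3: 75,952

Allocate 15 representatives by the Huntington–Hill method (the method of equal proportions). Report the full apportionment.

With divisor 13416: modified quotas P1 7.231, P2 1.993, P3 5.661.
Geometric-mean thresholds: P1 √(7·8)=7.483, P2 √(1·2)=1.414, P3 √(5·6)=5.477.
Each quota rounded against its threshold gives P1 7, P2 2, P3 6 (total 15).

P1 7, P2 2, P3 6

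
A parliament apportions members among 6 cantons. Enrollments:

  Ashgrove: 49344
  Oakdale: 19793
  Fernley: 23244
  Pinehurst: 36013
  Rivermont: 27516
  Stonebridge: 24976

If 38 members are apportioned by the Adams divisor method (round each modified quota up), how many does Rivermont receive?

6

Standard divisor 180886/38 ≈ 4760.158; standard quotas: Ashgrove 10.366, Oakdale 4.158, Fernley 4.883, Pinehurst 7.566, Rivermont 5.780, Stonebridge 5.247.
Rounding up gives 11, 5, 5, 8, 6, 6 = 41 seats, so the divisor must be adjusted.
With modified divisor 5100: modified quotas Ashgrove 9.675, Oakdale 3.881, Fernley 4.558, Pinehurst 7.061, Rivermont 5.395, Stonebridge 4.897.
Rounding up: Ashgrove 10, Oakdale 4, Fernley 5, Pinehurst 8, Rivermont 6, Stonebridge 5 (total 38).
Rivermont receives 6.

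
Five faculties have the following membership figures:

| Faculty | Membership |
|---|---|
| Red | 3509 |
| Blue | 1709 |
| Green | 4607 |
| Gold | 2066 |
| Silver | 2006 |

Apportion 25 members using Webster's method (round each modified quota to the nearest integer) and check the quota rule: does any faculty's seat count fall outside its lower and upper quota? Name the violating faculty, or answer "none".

Standard quotas: Red 6.313, Blue 3.074, Green 8.288, Gold 3.717, Silver 3.609.
Webster allocation: Red 6, Blue 3, Green 8, Gold 4, Silver 4.
Every allocation lies between the lower and upper quota.

none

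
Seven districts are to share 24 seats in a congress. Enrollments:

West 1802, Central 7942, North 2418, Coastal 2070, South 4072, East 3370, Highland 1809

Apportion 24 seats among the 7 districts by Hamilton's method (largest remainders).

West=2, Central=8, North=3, Coastal=2, South=4, East=3, Highland=2

Total 23483; standard divisor 23483/24 ≈ 978.458.
Standard quotas: West 1.8417, Central 8.1169, North 2.4712, Coastal 2.1156, South 4.1616, East 3.4442, Highland 1.8488.
Lower quotas: West 1, Central 8, North 2, Coastal 2, South 4, East 3, Highland 1 (sum 21, leaving 3 seats).
Remainders in descending order: Highland 0.8488, West 0.8417, North 0.4712, East 0.4442, South 0.1616, Central 0.1169, Coastal 0.1156.
Largest remainders: Highland, West, North receive the extra seats.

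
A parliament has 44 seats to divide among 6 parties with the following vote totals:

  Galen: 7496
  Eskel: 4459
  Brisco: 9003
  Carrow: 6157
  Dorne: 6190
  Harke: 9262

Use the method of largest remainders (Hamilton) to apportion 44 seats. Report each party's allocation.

Galen: 8; Eskel: 5; Brisco: 9; Carrow: 6; Dorne: 6; Harke: 10

Standard divisor: 42567 ÷ 44 ≈ 967.432.
Standard quotas: Galen 7.7483, Eskel 4.6091, Brisco 9.3061, Carrow 6.3643, Dorne 6.3984, Harke 9.5738.
Lower quotas: Galen 7, Eskel 4, Brisco 9, Carrow 6, Dorne 6, Harke 9 (sum 41, leaving 3 seats).
Remainders in descending order: Galen 0.7483, Eskel 0.6091, Harke 0.5738, Dorne 0.3984, Carrow 0.3643, Brisco 0.3061.
The surplus seats go to Galen, Eskel, Harke.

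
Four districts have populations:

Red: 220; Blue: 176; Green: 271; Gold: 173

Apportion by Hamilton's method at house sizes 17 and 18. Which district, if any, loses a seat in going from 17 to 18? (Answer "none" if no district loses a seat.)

At 17 seats: Red 4, Blue 4, Green 5, Gold 4.
At 18 seats: Red 5, Blue 4, Green 6, Gold 3.
Gold drops from 4 to 3.

Gold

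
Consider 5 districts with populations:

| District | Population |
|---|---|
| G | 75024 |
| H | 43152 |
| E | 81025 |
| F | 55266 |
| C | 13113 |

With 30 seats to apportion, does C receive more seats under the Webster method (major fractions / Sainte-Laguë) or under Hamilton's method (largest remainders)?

Webster: G 9, H 5, E 9, F 6, C 1.
Hamilton: G 8, H 5, E 9, F 6, C 2.
C gets 1 under Webster and 2 under Hamilton.

Hamilton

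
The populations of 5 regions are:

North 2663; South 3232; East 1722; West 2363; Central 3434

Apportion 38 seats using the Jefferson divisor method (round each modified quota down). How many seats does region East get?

5

Standard divisor 13414/38 ≈ 353; standard quotas: North 7.544, South 9.156, East 4.878, West 6.694, Central 9.728.
Rounding down gives 7, 9, 4, 6, 9 = 35 seats, so the divisor must be adjusted.
With modified divisor 335: modified quotas North 7.949, South 9.648, East 5.140, West 7.054, Central 10.251.
Rounding down: North 7, South 9, East 5, West 7, Central 10 (total 38).
East receives 5.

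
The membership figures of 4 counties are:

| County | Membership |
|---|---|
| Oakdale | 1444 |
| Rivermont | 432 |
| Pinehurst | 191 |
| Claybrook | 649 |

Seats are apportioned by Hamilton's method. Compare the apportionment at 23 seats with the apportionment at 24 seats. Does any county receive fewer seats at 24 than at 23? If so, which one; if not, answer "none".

Pinehurst

At 23 seats: Oakdale 12, Rivermont 4, Pinehurst 2, Claybrook 5.
At 24 seats: Oakdale 13, Rivermont 4, Pinehurst 1, Claybrook 6.
Pinehurst drops from 2 to 1.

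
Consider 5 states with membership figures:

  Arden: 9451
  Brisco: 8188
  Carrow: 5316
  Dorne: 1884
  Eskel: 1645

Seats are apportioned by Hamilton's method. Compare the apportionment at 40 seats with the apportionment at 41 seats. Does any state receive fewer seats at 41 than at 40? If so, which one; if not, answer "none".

At 40 seats: Arden 14, Brisco 12, Carrow 8, Dorne 3, Eskel 3.
At 41 seats: Arden 15, Brisco 13, Carrow 8, Dorne 3, Eskel 2.
Eskel drops from 3 to 2.

Eskel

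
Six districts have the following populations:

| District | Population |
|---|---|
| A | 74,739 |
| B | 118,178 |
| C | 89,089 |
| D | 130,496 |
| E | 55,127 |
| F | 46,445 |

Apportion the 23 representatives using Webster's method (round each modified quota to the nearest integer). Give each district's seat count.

A: 3, B: 5, C: 4, D: 6, E: 3, F: 2

Standard divisor 514074/23 ≈ 22351.043; standard quotas: A 3.344, B 5.287, C 3.986, D 5.838, E 2.466, F 2.078.
Rounding to the nearest integer gives 3, 5, 4, 6, 2, 2 = 22 seats, so the divisor must be adjusted.
With modified divisor 21800: modified quotas A 3.428, B 5.421, C 4.087, D 5.986, E 2.529, F 2.131.
Rounding to the nearest integer: A 3, B 5, C 4, D 6, E 3, F 2 (total 23).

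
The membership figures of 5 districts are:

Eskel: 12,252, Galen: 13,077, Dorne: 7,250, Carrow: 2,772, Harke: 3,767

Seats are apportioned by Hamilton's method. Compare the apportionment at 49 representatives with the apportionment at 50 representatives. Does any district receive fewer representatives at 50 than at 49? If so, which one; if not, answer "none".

At 49 seats: Eskel 15, Galen 16, Dorne 9, Carrow 4, Harke 5.
At 50 seats: Eskel 16, Galen 17, Dorne 9, Carrow 3, Harke 5.
Carrow drops from 4 to 3.

Carrow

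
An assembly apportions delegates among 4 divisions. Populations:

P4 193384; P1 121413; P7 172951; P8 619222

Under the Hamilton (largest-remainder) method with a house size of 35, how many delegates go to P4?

6

Total 1106970; standard divisor 1106970/35 ≈ 31627.714.
Standard quotas: P4 6.1144, P1 3.8388, P7 5.4683, P8 19.5785.
Lower quotas: P4 6, P1 3, P7 5, P8 19 (sum 33, leaving 2 seats).
Remainders in descending order: P1 0.8388, P8 0.5785, P7 0.4683, P4 0.1144.
The surplus seats go to P1, P8.
P4 receives 6.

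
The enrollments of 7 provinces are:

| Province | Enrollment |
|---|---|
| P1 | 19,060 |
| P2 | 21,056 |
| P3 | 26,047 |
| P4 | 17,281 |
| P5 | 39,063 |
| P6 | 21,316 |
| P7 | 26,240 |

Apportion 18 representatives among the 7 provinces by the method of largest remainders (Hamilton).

Total 170063; standard divisor 170063/18 ≈ 9447.944.
Standard quotas: P1 2.0174, P2 2.2286, P3 2.7569, P4 1.8291, P5 4.1346, P6 2.2562, P7 2.7773.
Lower quotas: P1 2, P2 2, P3 2, P4 1, P5 4, P6 2, P7 2 (sum 15, leaving 3 seats).
Remainders in descending order: P4 0.8291, P7 0.7773, P3 0.7569, P6 0.2562, P2 0.2286, P5 0.1346, P1 0.0174.
The surplus seats go to P4, P7, P3.

P1 2, P2 2, P3 3, P4 2, P5 4, P6 2, P7 3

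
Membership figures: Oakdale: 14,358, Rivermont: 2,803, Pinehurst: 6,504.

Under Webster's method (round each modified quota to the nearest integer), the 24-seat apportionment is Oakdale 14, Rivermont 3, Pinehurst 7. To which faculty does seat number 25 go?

Oakdale

Priority for the next seat is population ÷ (current seats + 0.5).
Priorities: Oakdale 990.207, Rivermont 800.857, Pinehurst 867.200.
Highest priority: Oakdale.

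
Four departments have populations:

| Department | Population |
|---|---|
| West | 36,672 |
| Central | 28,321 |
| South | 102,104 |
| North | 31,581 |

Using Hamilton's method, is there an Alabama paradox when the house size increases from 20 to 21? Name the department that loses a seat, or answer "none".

none

At 20 seats: West 4, Central 3, South 10, North 3.
At 21 seats: West 4, Central 3, South 11, North 3.
No department's allocation decreased.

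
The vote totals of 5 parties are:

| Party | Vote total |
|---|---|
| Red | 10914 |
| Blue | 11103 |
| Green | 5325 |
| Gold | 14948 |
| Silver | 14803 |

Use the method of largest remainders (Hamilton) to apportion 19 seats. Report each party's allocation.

Red=3; Blue=4; Green=2; Gold=5; Silver=5

The standard divisor is 57093/19 ≈ 3004.895.
Standard quotas: Red 3.6321, Blue 3.6950, Green 1.7721, Gold 4.9746, Silver 4.9263.
Lower quotas: Red 3, Blue 3, Green 1, Gold 4, Silver 4 (sum 15, leaving 4 seats).
Remainders in descending order: Gold 0.9746, Silver 0.9263, Green 0.7721, Blue 0.6950, Red 0.6321.
The surplus seats go to Gold, Silver, Green, Blue.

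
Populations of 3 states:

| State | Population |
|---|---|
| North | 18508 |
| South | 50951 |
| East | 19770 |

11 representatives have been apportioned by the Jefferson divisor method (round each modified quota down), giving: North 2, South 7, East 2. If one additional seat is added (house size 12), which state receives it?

East

Priority for the next seat is population ÷ (current seats + 1).
Priorities: North 6169.333, South 6368.875, East 6590.000.
Highest priority: East.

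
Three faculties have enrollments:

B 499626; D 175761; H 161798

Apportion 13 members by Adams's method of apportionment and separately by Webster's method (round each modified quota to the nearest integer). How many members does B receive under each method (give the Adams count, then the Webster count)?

7 and 8

Adams: B 7, D 3, H 3.
Webster: B 8, D 3, H 2.
B gets 7 under Adams and 8 under Webster.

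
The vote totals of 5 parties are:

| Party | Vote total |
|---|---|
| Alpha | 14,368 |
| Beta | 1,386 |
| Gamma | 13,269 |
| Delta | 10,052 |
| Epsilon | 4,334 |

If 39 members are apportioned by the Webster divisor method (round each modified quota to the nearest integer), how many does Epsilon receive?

4

Standard divisor 43409/39 ≈ 1113.051; standard quotas: Alpha 12.909, Beta 1.245, Gamma 11.921, Delta 9.031, Epsilon 3.894.
Rounding to the nearest integer gives Alpha 13, Beta 1, Gamma 12, Delta 9, Epsilon 4 — total 39, matching the house size, so no adjustment is needed.
Epsilon receives 4.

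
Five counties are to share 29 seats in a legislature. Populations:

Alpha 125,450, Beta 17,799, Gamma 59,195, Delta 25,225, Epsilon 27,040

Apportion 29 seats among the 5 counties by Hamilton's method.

Alpha 14, Beta 2, Gamma 7, Delta 3, Epsilon 3

Standard divisor: 254709 ÷ 29 ≈ 8783.069.
Standard quotas: Alpha 14.2832, Beta 2.0265, Gamma 6.7397, Delta 2.8720, Epsilon 3.0787.
Lower quotas: Alpha 14, Beta 2, Gamma 6, Delta 2, Epsilon 3 (sum 27, leaving 2 seats).
Remainders in descending order: Delta 0.8720, Gamma 0.7397, Alpha 0.2832, Epsilon 0.0787, Beta 0.0265.
The surplus seats go to Delta, Gamma.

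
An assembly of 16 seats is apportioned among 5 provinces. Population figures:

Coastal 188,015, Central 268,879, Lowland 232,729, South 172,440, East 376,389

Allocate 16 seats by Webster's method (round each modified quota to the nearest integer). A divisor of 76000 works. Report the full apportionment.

Coastal 2; Central 4; Lowland 3; South 2; East 5

With modified divisor 76000: modified quotas Coastal 2.474, Central 3.538, Lowland 3.062, South 2.269, East 4.952.
Rounding to the nearest integer: Coastal 2, Central 4, Lowland 3, South 2, East 5 (total 16).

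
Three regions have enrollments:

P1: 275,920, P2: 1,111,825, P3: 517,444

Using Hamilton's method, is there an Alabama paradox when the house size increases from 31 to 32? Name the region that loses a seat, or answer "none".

At 31 seats: P1 5, P2 18, P3 8.
At 32 seats: P1 4, P2 19, P3 9.
P1 drops from 5 to 4.

P1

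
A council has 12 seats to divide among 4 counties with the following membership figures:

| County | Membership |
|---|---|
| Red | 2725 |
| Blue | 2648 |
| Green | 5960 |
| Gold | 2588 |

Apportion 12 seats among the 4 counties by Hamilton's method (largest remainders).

The standard divisor is 13921/12 ≈ 1160.083.
Standard quotas: Red 2.3490, Blue 2.2826, Green 5.1376, Gold 2.2309.
Lower quotas: Red 2, Blue 2, Green 5, Gold 2 (sum 11, leaving 1 seat).
Remainders in descending order: Red 0.3490, Blue 0.2826, Gold 0.2309, Green 0.1376.
The surplus seat goes to Red.

Red=3; Blue=2; Green=5; Gold=2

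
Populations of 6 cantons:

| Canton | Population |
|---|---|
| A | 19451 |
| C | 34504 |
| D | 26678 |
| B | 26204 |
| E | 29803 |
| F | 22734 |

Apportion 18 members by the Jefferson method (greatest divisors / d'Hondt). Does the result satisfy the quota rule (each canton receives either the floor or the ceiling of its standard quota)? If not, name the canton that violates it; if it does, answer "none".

none

Standard quotas: A 2.197, C 3.897, D 3.013, B 2.960, E 3.366, F 2.568.
Jefferson allocation: A 2, C 4, D 3, B 3, E 3, F 3.
Every allocation lies between the lower and upper quota.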